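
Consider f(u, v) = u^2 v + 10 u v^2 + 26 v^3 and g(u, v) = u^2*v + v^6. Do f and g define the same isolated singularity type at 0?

No.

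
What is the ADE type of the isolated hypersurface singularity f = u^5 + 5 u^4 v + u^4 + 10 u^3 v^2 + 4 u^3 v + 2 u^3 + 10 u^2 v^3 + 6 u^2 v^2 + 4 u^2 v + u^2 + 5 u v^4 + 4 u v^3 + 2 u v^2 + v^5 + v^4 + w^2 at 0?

A_4

The Hessian of f at 0 has rank 2. Corank 1: A-series; mu = 4 gives A_4.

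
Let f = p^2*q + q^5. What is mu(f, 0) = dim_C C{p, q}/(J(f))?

The Hessian of f at 0 is [[0, 0], [0, 0]] with rank 0, so corank 2. A Groebner basis of the Jacobian ideal J(f) in C{p,q} is {p^2/5 + q^4, p^3, p*q}; counting standard monomials gives mu = 6. Corank 2; j^3 = p^2*q has shape L^2 M (L != M), so D-series; mu = 6 gives D_6.

6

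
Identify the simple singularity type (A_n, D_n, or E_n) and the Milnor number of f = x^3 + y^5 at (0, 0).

Type E_8, Milnor number mu = 8.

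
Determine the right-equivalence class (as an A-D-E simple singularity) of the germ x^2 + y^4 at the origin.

A3

The Hessian of f at 0 is [[2, 0], [0, 0]] with rank 1, so corank 1. A Groebner basis of the Jacobian ideal J(f) in C{x,y} is {y^3, x}; counting standard monomials gives mu = 3. Corank 1: A-series; mu = 3 gives A_3.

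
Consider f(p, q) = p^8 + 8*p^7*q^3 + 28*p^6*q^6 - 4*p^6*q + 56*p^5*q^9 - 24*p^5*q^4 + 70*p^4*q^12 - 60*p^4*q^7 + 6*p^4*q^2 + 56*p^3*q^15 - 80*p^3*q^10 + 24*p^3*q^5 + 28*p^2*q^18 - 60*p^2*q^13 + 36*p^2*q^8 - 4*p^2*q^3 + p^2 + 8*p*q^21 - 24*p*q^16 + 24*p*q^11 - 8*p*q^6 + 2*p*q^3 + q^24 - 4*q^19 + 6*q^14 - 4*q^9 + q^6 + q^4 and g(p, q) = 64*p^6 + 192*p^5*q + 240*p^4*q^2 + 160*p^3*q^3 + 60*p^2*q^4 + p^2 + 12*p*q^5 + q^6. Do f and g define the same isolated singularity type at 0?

No.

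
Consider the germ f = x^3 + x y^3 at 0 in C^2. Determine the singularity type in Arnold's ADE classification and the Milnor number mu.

Type E_7, Milnor number mu = 7.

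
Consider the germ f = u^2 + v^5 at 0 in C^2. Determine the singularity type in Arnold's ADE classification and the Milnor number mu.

The Hessian of f at 0 has rank 1. Corank 1: A-series; mu = 4 gives A_4.

Type A4, Milnor number mu = 4.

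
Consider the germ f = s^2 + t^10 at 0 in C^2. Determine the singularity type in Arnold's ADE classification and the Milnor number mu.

The Hessian of f at 0 has rank 1. Corank 1: A-series; mu = 9 gives A_9.

Type A_{9}, Milnor number mu = 9.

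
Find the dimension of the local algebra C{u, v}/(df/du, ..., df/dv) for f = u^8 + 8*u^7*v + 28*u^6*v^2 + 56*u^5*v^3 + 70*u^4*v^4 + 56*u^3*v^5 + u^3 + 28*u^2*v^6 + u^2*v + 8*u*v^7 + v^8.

9

The Hessian of f at 0 is [[0, 0], [0, 0]] with rank 0, so corank 2. A Groebner basis of the Jacobian ideal J(f) in C{u,v} is {-u*v/8 + v^7, u*v^2, u^2 + u*v}; counting standard monomials gives mu = 9. Corank 2; j^3 = u^2*(u + v) has shape L^2 M (L != M), so D-series; mu = 9 gives D_9.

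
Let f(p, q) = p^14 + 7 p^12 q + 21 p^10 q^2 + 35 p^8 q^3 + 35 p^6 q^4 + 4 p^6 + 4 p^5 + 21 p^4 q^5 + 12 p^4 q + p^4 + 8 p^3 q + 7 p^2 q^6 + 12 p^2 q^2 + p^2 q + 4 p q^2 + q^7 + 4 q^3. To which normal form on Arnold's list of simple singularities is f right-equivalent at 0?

D_8

The Hessian of f at 0 has rank 0. Corank 2; j^3 = q*(p + 2*q)^2 has shape L^2 M (L != M), so D-series; mu = 8 gives D_8.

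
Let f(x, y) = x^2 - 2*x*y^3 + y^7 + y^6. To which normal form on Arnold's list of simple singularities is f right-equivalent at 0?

A_{6}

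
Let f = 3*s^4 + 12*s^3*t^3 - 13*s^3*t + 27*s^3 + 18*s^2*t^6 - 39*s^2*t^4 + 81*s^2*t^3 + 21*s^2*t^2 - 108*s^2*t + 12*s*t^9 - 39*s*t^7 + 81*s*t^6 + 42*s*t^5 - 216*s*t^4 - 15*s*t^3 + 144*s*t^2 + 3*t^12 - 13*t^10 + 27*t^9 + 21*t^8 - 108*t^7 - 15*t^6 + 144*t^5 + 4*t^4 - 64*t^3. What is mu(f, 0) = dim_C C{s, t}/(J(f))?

The Hessian of f at 0 has rank 0. Corank 2; j^3 = (3*s - 4*t)^3 is a perfect cube, so E-series; the 4-jet and mu = 7 give E_7.

7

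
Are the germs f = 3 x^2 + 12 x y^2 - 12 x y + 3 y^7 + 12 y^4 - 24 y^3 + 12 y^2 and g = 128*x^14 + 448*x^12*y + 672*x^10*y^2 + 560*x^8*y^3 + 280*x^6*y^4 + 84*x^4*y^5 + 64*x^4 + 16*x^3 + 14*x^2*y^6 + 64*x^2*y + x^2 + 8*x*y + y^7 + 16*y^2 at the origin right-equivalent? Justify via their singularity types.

Yes.

The Hessian of f at 0 is [[6, -12], [-12, 24]] with rank 1, so corank 1. A Groebner basis of the Jacobian ideal J(f) in C{x,y} is {x^3 - 6*x^2*y - 6*x^2 + 16*x*y + 4*x - 8*y, x/2 + y^2 - y}; counting standard monomials gives mu = 6. Corank 1: A-series; mu = 6 gives A_6. The Hessian of g at 0 is [[2, 8], [8, 32]] with rank 1, so corank 1. A Groebner basis of the Jacobian ideal J(g) in C{x,y} is {7*x*y/6144 - 5*x/393216 + y^4 + y^3/24 + 3*y^2/1024 - 5*y/98304, x*y^2 - x*y/24 + x/3072 + 4*y^3/3 - y^2/8 + y/768, x^2 + x/8 + y/2}; counting standard monomials gives mu = 6. Corank 1: A-series; mu = 6 gives A_6. Both have type A_6, hence right-equivalent.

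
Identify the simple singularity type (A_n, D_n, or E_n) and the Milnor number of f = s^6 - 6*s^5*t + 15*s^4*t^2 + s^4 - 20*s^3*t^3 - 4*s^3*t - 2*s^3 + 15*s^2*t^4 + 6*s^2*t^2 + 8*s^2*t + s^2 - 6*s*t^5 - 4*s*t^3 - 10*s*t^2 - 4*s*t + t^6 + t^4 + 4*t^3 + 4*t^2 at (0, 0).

Type A5, Milnor number mu = 5.

The Hessian of f at 0 has rank 1. Corank 1: A-series; mu = 5 gives A_5.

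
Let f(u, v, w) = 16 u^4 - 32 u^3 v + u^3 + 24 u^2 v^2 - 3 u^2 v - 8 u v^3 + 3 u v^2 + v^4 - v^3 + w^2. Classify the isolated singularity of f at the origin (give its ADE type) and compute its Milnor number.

Type E6, Milnor number mu = 6.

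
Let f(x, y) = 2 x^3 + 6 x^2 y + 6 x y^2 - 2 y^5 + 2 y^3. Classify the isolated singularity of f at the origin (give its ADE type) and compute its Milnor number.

Type E_{8}, Milnor number mu = 8.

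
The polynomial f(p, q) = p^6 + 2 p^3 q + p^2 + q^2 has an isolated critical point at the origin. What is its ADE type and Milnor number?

The Hessian of f at 0 is [[2, 0], [0, 2]] with rank 2, so corank 0. A Groebner basis of the Jacobian ideal J(f) in C{p,q} is {p, q}; counting standard monomials gives mu = 1. Corank 0: nondegenerate Morse point, so A_1.

Type A_1, Milnor number mu = 1.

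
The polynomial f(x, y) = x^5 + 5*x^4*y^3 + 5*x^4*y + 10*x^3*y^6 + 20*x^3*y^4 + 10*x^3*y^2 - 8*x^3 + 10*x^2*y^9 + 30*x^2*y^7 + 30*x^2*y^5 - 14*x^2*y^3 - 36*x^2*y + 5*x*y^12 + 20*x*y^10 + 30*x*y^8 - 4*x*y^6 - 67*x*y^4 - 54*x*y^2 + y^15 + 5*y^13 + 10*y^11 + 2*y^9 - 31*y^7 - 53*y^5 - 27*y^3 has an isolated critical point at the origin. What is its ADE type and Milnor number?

Type E8, Milnor number mu = 8.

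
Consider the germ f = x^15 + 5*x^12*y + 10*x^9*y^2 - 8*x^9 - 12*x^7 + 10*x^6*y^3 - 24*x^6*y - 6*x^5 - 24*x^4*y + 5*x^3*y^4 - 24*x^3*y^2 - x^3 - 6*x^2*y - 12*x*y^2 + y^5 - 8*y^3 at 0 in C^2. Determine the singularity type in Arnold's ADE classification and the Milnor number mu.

Type E8, Milnor number mu = 8.

The Hessian of f at 0 is [[0, 0], [0, 0]] with rank 0, so corank 2. A Groebner basis of the Jacobian ideal J(f) in C{x,y} is {-x^2/32 + x*y^3 - x*y/8 - y^2/8, y^4, x^3 - 12*x*y^2 - 16*y^3, x^2*y + 4*x*y^2 + 4*y^3}; counting standard monomials gives mu = 8. Corank 2; j^3 = -(x + 2*y)^3 is a perfect cube, so E-series; the 5-jet and mu = 8 give E_8.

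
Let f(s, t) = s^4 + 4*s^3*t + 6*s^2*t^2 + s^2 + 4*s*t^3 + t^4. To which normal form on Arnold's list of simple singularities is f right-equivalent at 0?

The Hessian of f at 0 has rank 1. Corank 1: A-series; mu = 3 gives A_3.

A_{3}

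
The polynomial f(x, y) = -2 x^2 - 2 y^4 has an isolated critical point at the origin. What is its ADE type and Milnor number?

Type A3, Milnor number mu = 3.

The Hessian of f at 0 has rank 1. Corank 1: A-series; mu = 3 gives A_3.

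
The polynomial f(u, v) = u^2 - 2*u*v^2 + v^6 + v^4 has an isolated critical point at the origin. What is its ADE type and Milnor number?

The Hessian of f at 0 has rank 1. Corank 1: A-series; mu = 5 gives A_5.

Type A5, Milnor number mu = 5.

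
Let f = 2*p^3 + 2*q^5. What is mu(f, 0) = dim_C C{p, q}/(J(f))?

The Hessian of f at 0 has rank 0. Corank 2; j^3 = 2*p^3 is a perfect cube, so E-series; the 5-jet and mu = 8 give E_8.

8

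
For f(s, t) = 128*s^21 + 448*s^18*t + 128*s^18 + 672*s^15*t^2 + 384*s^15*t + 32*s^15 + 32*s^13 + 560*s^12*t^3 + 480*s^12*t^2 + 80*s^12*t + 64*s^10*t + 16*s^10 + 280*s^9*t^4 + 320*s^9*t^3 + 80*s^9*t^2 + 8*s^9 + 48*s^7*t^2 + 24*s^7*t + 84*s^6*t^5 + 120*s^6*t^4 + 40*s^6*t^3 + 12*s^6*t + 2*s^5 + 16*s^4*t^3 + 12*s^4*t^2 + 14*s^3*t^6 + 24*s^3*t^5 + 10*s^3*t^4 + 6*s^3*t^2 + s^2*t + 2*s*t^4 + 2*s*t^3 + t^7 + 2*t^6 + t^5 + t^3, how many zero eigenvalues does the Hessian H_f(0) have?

2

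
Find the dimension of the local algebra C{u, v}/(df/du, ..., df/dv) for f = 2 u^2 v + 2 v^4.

The Hessian of f at 0 is [[0, 0], [0, 0]] with rank 0, so corank 2. A Groebner basis of the Jacobian ideal J(f) in C{u,v} is {u^3, u^2/4 + v^3, u*v}; counting standard monomials gives mu = 5. Corank 2; j^3 = 2*u^2*v has shape L^2 M (L != M), so D-series; mu = 5 gives D_5.

5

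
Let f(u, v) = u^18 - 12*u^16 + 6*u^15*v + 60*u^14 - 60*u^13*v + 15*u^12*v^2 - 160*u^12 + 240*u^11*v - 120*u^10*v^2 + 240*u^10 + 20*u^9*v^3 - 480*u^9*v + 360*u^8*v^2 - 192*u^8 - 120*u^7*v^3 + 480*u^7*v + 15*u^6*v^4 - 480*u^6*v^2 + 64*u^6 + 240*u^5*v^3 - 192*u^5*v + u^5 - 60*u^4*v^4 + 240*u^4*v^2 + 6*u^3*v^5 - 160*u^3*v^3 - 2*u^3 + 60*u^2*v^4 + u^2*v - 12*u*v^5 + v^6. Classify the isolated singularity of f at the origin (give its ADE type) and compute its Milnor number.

Type D_{7}, Milnor number mu = 7.

The Hessian of f at 0 has rank 0. Corank 2; j^3 = -u^2*(2*u - v) has shape L^2 M (L != M), so D-series; mu = 7 gives D_7.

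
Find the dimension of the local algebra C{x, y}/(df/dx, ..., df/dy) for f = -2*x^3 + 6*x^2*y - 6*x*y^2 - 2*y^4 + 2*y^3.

6

The Hessian of f at 0 is [[0, 0], [0, 0]] with rank 0, so corank 2. A Groebner basis of the Jacobian ideal J(f) in C{x,y} is {y^3, x^2 - 2*x*y + y^2}; counting standard monomials gives mu = 6. Corank 2; j^3 = -2*(x - y)^3 is a perfect cube, so E-series; the 4-jet and mu = 6 give E_6.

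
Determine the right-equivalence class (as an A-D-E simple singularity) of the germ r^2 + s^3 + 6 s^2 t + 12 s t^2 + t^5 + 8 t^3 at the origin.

E_{8}

The Hessian of f at 0 has rank 1. Corank 2; j^3 = (s + 2*t)^3 is a perfect cube, so E-series; the 5-jet and mu = 8 give E_8.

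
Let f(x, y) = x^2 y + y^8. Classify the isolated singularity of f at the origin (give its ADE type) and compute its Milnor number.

Type D_{9}, Milnor number mu = 9.

The Hessian of f at 0 is [[0, 0], [0, 0]] with rank 0, so corank 2. A Groebner basis of the Jacobian ideal J(f) in C{x,y} is {x^2/8 + y^7, x^3, x*y}; counting standard monomials gives mu = 9. Corank 2; j^3 = x^2*y has shape L^2 M (L != M), so D-series; mu = 9 gives D_9.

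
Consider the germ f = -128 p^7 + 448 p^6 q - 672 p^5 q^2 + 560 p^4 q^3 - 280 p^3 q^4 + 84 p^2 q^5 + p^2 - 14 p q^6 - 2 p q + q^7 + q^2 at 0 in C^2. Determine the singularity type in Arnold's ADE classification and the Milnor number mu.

The Hessian of f at 0 has rank 1. Corank 1: A-series; mu = 6 gives A_6.

Type A6, Milnor number mu = 6.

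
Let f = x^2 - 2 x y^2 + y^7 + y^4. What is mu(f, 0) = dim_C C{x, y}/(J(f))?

The Hessian of f at 0 is [[2, 0], [0, 0]] with rank 1, so corank 1. A Groebner basis of the Jacobian ideal J(f) in C{x,y} is {x^3, -x + y^2}; counting standard monomials gives mu = 6. Corank 1: A-series; mu = 6 gives A_6.

6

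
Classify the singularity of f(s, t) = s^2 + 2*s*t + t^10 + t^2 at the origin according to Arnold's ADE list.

A9

The Hessian of f at 0 has rank 1. Corank 1: A-series; mu = 9 gives A_9.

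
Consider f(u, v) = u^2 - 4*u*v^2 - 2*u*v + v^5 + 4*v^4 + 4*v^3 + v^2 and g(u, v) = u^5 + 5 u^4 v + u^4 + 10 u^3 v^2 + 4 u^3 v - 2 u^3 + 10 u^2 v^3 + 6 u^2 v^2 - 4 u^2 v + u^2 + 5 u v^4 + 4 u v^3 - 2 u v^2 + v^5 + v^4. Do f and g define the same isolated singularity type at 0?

Yes.

The Hessian of f at 0 has rank 1. Corank 1: A-series; mu = 4 gives A_4. The Hessian of g at 0 has rank 1. Corank 1: A-series; mu = 4 gives A_4. Both have type A_4, hence right-equivalent.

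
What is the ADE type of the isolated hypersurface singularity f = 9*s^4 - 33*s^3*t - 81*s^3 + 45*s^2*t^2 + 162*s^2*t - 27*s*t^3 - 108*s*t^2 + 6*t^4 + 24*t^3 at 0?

E7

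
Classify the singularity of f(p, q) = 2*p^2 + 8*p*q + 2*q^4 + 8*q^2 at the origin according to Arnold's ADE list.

A_3

The Hessian of f at 0 has rank 1. Corank 1: A-series; mu = 3 gives A_3.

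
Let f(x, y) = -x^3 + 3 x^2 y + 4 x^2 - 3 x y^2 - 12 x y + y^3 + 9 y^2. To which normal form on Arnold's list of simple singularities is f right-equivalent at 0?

A_2

The Hessian of f at 0 has rank 1. Corank 1: A-series; mu = 2 gives A_2.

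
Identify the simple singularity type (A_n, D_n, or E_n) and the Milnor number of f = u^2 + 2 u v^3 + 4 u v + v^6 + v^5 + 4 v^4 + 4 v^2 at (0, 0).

The Hessian of f at 0 is [[2, 4], [4, 8]] with rank 1, so corank 1. A Groebner basis of the Jacobian ideal J(f) in C{u,v} is {u + v^3 + 2*v, u^2 - 4*v^2, u*v + 2*v^2}; counting standard monomials gives mu = 4. Corank 1: A-series; mu = 4 gives A_4.

Type A_4, Milnor number mu = 4.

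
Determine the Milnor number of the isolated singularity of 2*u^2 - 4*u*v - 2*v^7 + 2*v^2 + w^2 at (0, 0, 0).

The Hessian of f at 0 has rank 2. Corank 1: A-series; mu = 6 gives A_6.

6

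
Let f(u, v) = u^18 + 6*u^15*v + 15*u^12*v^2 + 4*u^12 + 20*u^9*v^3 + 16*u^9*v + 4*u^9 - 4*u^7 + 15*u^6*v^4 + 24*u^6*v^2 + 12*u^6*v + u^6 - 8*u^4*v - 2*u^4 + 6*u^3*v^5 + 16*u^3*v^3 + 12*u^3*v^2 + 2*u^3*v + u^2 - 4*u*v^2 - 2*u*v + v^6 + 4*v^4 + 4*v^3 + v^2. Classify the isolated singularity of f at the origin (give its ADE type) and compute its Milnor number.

The Hessian of f at 0 has rank 1. Corank 1: A-series; mu = 5 gives A_5.

Type A_{5}, Milnor number mu = 5.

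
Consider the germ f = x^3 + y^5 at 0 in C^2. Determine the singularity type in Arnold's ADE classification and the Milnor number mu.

Type E8, Milnor number mu = 8.

The Hessian of f at 0 has rank 0. Corank 2; j^3 = x^3 is a perfect cube, so E-series; the 5-jet and mu = 8 give E_8.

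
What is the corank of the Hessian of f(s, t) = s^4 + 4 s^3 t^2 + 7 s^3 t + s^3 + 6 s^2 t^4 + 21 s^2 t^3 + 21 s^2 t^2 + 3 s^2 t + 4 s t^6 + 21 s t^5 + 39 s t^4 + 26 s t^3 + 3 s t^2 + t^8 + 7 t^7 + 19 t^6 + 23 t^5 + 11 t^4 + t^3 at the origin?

The Hessian at 0 is [[0, 0], [0, 0]] of rank 0; hence corank 2.

2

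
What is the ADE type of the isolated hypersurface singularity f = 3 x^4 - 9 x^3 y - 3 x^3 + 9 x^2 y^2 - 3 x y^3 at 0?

E7

The Hessian of f at 0 is [[0, 0], [0, 0]] with rank 0, so corank 2. A Groebner basis of the Jacobian ideal J(f) in C{x,y} is {3*x^2 + y^4 + y^3, x^3, x^2*y - x^2 - y^3/3, -2*x^2 + x*y^2 - 2*y^3/3}; counting standard monomials gives mu = 7. Corank 2; j^3 = -3*x^3 is a perfect cube, so E-series; the 4-jet and mu = 7 give E_7.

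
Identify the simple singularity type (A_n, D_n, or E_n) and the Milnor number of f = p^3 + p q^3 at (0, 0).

Type E_{7}, Milnor number mu = 7.

The Hessian of f at 0 has rank 0. Corank 2; j^3 = p^3 is a perfect cube, so E-series; the 4-jet and mu = 7 give E_7.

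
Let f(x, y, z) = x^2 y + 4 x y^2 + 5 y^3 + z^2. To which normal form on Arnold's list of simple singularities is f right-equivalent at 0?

The Hessian of f at 0 is [[0, 0, 0], [0, 0, 0], [0, 0, 2]] with rank 1, so corank 2. A Groebner basis of the Jacobian ideal J(f) in C{x,y,z} is {y^3, x^2 - y^2, x*y + 2*y^2, z}; counting standard monomials gives mu = 4. Corank 2; j^3 = y*(x^2 + 4*x*y + 5*y^2) splits into three distinct lines over C (the quadratic factor has nonzero discriminant), so D_4.

D_4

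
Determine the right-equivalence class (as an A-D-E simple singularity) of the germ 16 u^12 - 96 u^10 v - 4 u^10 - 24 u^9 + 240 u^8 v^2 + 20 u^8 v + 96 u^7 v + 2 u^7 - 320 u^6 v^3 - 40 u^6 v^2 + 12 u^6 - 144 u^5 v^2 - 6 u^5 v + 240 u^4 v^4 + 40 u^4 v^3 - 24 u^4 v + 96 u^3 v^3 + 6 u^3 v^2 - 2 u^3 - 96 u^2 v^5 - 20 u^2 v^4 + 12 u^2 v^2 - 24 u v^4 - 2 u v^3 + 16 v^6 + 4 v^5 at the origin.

The Hessian of f at 0 has rank 0. Corank 2; j^3 = -2*u^3 is a perfect cube, so E-series; the 4-jet and mu = 7 give E_7.

E7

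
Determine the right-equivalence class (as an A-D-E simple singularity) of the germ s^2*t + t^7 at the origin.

The Hessian of f at 0 is [[0, 0], [0, 0]] with rank 0, so corank 2. A Groebner basis of the Jacobian ideal J(f) in C{s,t} is {s^2/7 + t^6, s^3, s*t}; counting standard monomials gives mu = 8. Corank 2; j^3 = s^2*t has shape L^2 M (L != M), so D-series; mu = 8 gives D_8.

D_{8}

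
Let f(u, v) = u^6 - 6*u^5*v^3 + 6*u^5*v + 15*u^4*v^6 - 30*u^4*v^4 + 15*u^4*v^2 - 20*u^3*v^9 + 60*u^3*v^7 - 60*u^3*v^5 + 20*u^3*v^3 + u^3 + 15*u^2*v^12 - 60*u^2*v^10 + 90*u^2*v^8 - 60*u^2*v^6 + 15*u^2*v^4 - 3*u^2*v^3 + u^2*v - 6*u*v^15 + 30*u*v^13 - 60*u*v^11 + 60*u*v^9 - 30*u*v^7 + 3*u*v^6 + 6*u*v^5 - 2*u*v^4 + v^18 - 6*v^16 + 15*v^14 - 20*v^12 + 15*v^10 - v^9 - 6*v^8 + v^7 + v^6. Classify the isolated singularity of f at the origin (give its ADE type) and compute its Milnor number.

Type D7, Milnor number mu = 7.

The Hessian of f at 0 has rank 0. Corank 2; j^3 = u^2*(u + v) has shape L^2 M (L != M), so D-series; mu = 7 gives D_7.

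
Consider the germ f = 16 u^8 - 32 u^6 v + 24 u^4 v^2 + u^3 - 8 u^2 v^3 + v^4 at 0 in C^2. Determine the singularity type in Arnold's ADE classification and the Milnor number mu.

Type E_{6}, Milnor number mu = 6.

The Hessian of f at 0 has rank 0. Corank 2; j^3 = u^3 is a perfect cube, so E-series; the 4-jet and mu = 6 give E_6.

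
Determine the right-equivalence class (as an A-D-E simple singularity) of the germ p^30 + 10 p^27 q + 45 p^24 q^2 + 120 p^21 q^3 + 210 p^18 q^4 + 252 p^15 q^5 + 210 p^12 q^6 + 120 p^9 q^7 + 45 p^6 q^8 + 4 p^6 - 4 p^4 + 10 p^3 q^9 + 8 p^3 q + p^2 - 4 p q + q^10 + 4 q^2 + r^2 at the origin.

A9

The Hessian of f at 0 is [[2, -4, 0], [-4, 8, 0], [0, 0, 2]] with rank 2, so corank 1. A Groebner basis of the Jacobian ideal J(f) in C{p,q,r} is {-p*q^2/4 + p/128 + q^5 + 3*q^3/8 - q/64, p^2/32 + p*q^3 - 3*p*q/16 - q^4 + q^2/4, p^3 - p/2 + q, p^2*q - 2*p*q^2 - p/12 + 4*q^3/3 + q/6, r}; counting standard monomials gives mu = 9. Corank 1: A-series; mu = 9 gives A_9.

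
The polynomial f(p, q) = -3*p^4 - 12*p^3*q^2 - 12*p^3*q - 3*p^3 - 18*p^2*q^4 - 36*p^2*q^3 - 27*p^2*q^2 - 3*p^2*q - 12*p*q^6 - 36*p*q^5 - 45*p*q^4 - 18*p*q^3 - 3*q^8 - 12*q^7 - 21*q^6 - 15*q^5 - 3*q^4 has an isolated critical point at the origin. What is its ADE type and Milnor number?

The Hessian of f at 0 has rank 0. Corank 2; j^3 = -3*p^2*(p + q) has shape L^2 M (L != M), so D-series; mu = 5 gives D_5.

Type D5, Milnor number mu = 5.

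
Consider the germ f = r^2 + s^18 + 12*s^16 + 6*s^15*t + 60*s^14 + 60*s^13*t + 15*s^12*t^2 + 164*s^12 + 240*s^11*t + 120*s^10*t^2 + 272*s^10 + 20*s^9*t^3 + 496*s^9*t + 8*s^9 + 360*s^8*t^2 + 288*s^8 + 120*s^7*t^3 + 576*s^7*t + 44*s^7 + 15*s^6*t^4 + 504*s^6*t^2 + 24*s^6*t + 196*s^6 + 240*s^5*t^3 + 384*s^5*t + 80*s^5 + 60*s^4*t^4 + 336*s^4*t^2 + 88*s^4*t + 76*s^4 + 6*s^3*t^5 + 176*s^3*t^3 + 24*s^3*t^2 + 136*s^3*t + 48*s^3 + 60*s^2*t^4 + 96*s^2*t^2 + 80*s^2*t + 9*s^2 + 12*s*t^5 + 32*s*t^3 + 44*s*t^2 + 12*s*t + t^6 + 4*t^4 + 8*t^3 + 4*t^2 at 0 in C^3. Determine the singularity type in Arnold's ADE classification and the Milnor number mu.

The Hessian of f at 0 has rank 2. Corank 1: A-series; mu = 5 gives A_5.

Type A_5, Milnor number mu = 5.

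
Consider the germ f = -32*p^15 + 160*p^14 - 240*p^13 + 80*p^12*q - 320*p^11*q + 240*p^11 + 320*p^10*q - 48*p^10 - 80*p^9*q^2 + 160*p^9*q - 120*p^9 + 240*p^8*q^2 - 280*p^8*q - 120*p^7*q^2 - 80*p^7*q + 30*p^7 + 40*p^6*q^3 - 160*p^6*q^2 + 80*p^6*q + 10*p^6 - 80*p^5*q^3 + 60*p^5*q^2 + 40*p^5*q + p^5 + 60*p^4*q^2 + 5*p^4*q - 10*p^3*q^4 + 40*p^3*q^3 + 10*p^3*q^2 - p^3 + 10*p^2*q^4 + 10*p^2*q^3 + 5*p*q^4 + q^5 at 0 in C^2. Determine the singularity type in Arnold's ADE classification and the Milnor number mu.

The Hessian of f at 0 has rank 0. Corank 2; j^3 = -p^3 is a perfect cube, so E-series; the 5-jet and mu = 8 give E_8.

Type E_8, Milnor number mu = 8.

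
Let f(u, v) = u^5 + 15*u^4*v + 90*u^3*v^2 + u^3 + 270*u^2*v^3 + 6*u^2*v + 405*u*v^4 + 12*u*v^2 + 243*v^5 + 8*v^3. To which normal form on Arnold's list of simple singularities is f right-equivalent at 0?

The Hessian of f at 0 has rank 0. Corank 2; j^3 = (u + 2*v)^3 is a perfect cube, so E-series; the 5-jet and mu = 8 give E_8.

E_{8}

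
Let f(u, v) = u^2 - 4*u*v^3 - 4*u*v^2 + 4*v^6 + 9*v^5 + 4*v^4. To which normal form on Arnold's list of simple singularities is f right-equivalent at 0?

A_{4}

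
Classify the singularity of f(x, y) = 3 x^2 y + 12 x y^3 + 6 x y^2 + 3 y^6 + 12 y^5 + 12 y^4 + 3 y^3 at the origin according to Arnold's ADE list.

D_7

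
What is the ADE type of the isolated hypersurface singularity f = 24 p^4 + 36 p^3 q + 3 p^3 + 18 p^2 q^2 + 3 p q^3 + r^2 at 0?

The Hessian of f at 0 has rank 1. Corank 2; j^3 = 3*p^3 is a perfect cube, so E-series; the 4-jet and mu = 7 give E_7.

E7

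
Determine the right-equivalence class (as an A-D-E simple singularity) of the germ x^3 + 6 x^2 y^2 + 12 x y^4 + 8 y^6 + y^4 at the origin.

The Hessian of f at 0 is [[0, 0], [0, 0]] with rank 0, so corank 2. A Groebner basis of the Jacobian ideal J(f) in C{x,y} is {x^3, x^2*y, x^2/4 + x*y^2, y^3}; counting standard monomials gives mu = 6. Corank 2; j^3 = x^3 is a perfect cube, so E-series; the 4-jet and mu = 6 give E_6.

E_6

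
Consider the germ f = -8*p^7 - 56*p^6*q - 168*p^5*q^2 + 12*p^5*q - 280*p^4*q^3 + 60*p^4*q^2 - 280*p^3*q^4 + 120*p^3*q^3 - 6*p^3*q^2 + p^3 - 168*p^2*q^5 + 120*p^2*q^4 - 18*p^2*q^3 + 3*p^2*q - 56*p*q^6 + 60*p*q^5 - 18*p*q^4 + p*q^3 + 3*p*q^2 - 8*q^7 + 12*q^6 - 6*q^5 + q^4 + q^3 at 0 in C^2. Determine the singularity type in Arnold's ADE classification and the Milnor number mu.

The Hessian of f at 0 is [[0, 0], [0, 0]] with rank 0, so corank 2. A Groebner basis of the Jacobian ideal J(f) in C{p,q} is {p^3 + 3*p^2*q + 6*p^2 + 12*p*q + 6*q^2, -3*p^2 + p*q^2 - 6*p*q - 3*q^2, 3*p^2 + 6*p*q + q^3 + 3*q^2}; counting standard monomials gives mu = 7. Corank 2; j^3 = (p + q)^3 is a perfect cube, so E-series; the 4-jet and mu = 7 give E_7.

Type E_7, Milnor number mu = 7.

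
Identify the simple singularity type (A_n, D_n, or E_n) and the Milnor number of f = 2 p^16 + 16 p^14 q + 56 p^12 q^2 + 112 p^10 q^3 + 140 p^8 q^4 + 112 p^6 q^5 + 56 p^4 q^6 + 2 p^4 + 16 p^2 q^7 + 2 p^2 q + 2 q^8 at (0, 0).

Type D9, Milnor number mu = 9.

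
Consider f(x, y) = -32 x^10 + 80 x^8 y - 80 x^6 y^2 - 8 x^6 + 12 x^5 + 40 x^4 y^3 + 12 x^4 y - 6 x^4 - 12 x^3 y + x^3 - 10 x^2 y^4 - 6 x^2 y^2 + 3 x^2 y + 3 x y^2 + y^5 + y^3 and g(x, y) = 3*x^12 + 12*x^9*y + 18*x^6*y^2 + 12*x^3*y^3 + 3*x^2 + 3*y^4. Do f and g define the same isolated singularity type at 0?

The Hessian of f at 0 has rank 0. Corank 2; j^3 = (x + y)^3 is a perfect cube, so E-series; the 5-jet and mu = 8 give E_8. The Hessian of g at 0 has rank 1. Corank 1: A-series; mu = 3 gives A_3. f is E_8 but g is A_3, hence not right-equivalent.

No.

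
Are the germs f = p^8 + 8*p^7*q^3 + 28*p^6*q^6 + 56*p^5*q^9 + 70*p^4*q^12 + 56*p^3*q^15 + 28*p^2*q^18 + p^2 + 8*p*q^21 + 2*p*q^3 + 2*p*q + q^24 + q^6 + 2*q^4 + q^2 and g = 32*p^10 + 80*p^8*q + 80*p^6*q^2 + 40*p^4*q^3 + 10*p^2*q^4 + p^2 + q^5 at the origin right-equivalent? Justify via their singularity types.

No.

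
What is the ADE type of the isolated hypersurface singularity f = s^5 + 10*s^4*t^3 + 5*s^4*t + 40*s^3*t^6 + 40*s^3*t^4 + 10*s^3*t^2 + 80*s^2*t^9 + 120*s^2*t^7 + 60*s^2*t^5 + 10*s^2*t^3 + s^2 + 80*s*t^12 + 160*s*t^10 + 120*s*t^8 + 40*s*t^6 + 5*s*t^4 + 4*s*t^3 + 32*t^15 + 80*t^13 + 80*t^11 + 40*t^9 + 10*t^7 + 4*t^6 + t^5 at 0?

A4

The Hessian of f at 0 has rank 1. Corank 1: A-series; mu = 4 gives A_4.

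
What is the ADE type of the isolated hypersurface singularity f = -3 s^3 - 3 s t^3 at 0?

E7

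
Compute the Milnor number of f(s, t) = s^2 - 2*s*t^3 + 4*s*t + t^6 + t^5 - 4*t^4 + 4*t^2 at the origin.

The Hessian of f at 0 has rank 1. Corank 1: A-series; mu = 4 gives A_4.

4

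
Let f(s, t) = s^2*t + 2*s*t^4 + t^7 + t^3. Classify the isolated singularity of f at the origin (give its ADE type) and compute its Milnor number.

Type D4, Milnor number mu = 4.

The Hessian of f at 0 has rank 0. Corank 2; j^3 = t*(s^2 + t^2) splits into three distinct lines over C (the quadratic factor has nonzero discriminant), so D_4.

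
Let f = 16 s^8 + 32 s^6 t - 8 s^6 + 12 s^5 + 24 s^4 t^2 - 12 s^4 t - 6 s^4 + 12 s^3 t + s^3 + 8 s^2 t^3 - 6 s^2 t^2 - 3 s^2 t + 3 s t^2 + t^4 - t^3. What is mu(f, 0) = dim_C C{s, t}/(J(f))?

The Hessian of f at 0 has rank 0. Corank 2; j^3 = (s - t)^3 is a perfect cube, so E-series; the 4-jet and mu = 6 give E_6.

6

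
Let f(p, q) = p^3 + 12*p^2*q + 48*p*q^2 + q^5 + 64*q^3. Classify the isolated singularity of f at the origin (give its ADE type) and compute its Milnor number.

Type E8, Milnor number mu = 8.

The Hessian of f at 0 has rank 0. Corank 2; j^3 = (p + 4*q)^3 is a perfect cube, so E-series; the 5-jet and mu = 8 give E_8.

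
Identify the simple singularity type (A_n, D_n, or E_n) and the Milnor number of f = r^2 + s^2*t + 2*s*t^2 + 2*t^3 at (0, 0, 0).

Type D_4, Milnor number mu = 4.

The Hessian of f at 0 has rank 1. Corank 2; j^3 = t*(s^2 + 2*s*t + 2*t^2) splits into three distinct lines over C (the quadratic factor has nonzero discriminant), so D_4.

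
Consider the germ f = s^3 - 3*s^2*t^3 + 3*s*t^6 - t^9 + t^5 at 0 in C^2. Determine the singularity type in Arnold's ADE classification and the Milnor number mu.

The Hessian of f at 0 is [[0, 0], [0, 0]] with rank 0, so corank 2. A Groebner basis of the Jacobian ideal J(f) in C{s,t} is {-s^2/2 + s*t^3, t^4, s^3, s^2*t}; counting standard monomials gives mu = 8. Corank 2; j^3 = s^3 is a perfect cube, so E-series; the 5-jet and mu = 8 give E_8.

Type E8, Milnor number mu = 8.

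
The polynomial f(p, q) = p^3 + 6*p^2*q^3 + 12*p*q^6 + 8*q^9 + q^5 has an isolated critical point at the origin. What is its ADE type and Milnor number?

Type E_{8}, Milnor number mu = 8.

The Hessian of f at 0 has rank 0. Corank 2; j^3 = p^3 is a perfect cube, so E-series; the 5-jet and mu = 8 give E_8.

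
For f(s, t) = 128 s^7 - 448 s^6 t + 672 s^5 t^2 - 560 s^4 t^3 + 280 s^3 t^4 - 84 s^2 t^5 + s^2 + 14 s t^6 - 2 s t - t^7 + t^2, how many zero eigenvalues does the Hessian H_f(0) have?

Hessian at 0 has rank 1.

1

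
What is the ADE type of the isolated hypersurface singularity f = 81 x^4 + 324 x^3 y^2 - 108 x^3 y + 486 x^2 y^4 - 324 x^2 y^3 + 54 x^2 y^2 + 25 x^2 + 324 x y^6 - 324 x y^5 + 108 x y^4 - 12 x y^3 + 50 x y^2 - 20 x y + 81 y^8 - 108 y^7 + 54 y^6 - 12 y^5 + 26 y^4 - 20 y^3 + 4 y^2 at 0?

A3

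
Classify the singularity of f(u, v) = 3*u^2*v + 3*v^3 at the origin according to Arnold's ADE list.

The Hessian of f at 0 is [[0, 0], [0, 0]] with rank 0, so corank 2. A Groebner basis of the Jacobian ideal J(f) in C{u,v} is {v^3, u^2 + 3*v^2, u*v}; counting standard monomials gives mu = 4. Corank 2; j^3 = 3*v*(u^2 + v^2) splits into three distinct lines over C (the quadratic factor has nonzero discriminant), so D_4.

D_{4}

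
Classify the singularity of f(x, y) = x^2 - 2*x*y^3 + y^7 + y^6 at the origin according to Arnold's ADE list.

The Hessian of f at 0 has rank 1. Corank 1: A-series; mu = 6 gives A_6.

A_{6}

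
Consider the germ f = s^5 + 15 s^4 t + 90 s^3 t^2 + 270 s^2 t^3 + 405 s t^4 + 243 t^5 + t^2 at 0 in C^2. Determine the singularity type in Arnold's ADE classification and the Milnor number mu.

The Hessian of f at 0 has rank 1. Corank 1: A-series; mu = 4 gives A_4.

Type A4, Milnor number mu = 4.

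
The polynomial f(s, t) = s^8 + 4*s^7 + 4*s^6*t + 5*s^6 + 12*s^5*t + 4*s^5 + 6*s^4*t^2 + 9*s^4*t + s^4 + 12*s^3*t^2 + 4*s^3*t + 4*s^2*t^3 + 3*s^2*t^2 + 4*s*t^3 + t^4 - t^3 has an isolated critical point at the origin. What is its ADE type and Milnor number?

The Hessian of f at 0 has rank 0. Corank 2; j^3 = -t^3 is a perfect cube, so E-series; the 4-jet and mu = 6 give E_6.

Type E6, Milnor number mu = 6.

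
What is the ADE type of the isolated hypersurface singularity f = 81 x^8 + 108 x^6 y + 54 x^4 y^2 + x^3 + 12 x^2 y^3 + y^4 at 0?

E6

The Hessian of f at 0 has rank 0. Corank 2; j^3 = x^3 is a perfect cube, so E-series; the 4-jet and mu = 6 give E_6.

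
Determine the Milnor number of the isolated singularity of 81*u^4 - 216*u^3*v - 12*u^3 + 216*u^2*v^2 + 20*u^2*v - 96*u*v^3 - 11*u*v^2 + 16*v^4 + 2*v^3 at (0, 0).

The Hessian of f at 0 has rank 0. Corank 2; j^3 = -(2*u - v)^2*(3*u - 2*v) has shape L^2 M (L != M), so D-series; mu = 5 gives D_5.

5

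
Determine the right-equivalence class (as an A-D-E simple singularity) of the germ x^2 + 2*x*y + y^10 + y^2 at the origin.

The Hessian of f at 0 has rank 1. Corank 1: A-series; mu = 9 gives A_9.

A_9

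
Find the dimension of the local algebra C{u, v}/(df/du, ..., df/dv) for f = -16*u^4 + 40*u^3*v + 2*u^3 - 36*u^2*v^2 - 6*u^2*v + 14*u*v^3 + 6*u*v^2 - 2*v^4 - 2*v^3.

The Hessian of f at 0 has rank 0. Corank 2; j^3 = 2*(u - v)^3 is a perfect cube, so E-series; the 4-jet and mu = 7 give E_7.

7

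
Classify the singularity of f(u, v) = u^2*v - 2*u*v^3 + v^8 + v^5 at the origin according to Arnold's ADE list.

D_9

The Hessian of f at 0 has rank 0. Corank 2; j^3 = u^2*v has shape L^2 M (L != M), so D-series; mu = 9 gives D_9.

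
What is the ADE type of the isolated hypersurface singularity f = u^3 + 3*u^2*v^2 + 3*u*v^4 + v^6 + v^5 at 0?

E_8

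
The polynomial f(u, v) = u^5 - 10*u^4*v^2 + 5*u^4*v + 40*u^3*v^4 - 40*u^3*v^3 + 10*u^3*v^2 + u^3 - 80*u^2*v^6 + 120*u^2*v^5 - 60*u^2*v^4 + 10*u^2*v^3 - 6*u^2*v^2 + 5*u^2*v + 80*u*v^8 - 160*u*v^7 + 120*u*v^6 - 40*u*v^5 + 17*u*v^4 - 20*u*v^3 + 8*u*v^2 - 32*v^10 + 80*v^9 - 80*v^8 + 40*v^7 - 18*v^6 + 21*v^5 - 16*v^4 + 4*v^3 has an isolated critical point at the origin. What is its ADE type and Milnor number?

Type D6, Milnor number mu = 6.

The Hessian of f at 0 is [[0, 0], [0, 0]] with rank 0, so corank 2. A Groebner basis of the Jacobian ideal J(f) in C{u,v} is {u^3 + 4*u^2 + 20*u*v + 24*v^2, u^2*v + 2*u^2 + 6*u*v + 4*v^2, -3*u^2 + u*v^2 - 11*u*v - 10*v^2, 5*u^2/2 + 19*u*v/2 + v^3 + 9*v^2}; counting standard monomials gives mu = 6. Corank 2; j^3 = (u + v)*(u + 2*v)^2 has shape L^2 M (L != M), so D-series; mu = 6 gives D_6.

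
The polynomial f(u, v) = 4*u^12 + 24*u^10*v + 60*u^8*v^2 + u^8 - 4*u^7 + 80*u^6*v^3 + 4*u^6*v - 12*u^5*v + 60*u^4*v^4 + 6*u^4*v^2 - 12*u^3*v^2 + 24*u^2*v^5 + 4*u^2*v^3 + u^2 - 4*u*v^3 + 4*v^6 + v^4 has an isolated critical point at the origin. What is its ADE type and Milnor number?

The Hessian of f at 0 is [[2, 0], [0, 0]] with rank 1, so corank 1. A Groebner basis of the Jacobian ideal J(f) in C{u,v} is {v^3, u}; counting standard monomials gives mu = 3. Corank 1: A-series; mu = 3 gives A_3.

Type A3, Milnor number mu = 3.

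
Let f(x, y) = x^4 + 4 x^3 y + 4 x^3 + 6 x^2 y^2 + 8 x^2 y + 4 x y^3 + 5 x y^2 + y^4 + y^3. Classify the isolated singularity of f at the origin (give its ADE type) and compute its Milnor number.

Type D_{5}, Milnor number mu = 5.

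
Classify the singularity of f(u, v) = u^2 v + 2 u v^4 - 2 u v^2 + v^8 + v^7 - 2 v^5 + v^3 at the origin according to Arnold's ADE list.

The Hessian of f at 0 is [[0, 0], [0, 0]] with rank 0, so corank 2. A Groebner basis of the Jacobian ideal J(f) in C{u,v} is {u^2*v^2 + 16*u^2*v + 2*u^2 - 32*u*v^2 - 3*u*v + 16*v^3 + v^2, 8*u^2*v + u^2 + u*v^3 - 16*u*v^2 - u*v + 8*v^3, u*v + v^4 - v^2, u^3 - 3*u^2*v + 3*u*v^2 - v^3}; counting standard monomials gives mu = 9. Corank 2; j^3 = v*(u - v)^2 has shape L^2 M (L != M), so D-series; mu = 9 gives D_9.

D_{9}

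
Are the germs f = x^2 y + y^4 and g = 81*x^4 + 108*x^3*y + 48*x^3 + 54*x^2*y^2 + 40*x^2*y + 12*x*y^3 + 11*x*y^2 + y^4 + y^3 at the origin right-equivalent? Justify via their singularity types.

Yes.

The Hessian of f at 0 is [[0, 0], [0, 0]] with rank 0, so corank 2. A Groebner basis of the Jacobian ideal J(f) in C{x,y} is {x^3, x^2/4 + y^3, x*y}; counting standard monomials gives mu = 5. Corank 2; j^3 = x^2*y has shape L^2 M (L != M), so D-series; mu = 5 gives D_5. The Hessian of g at 0 is [[0, 0], [0, 0]] with rank 0, so corank 2. A Groebner basis of the Jacobian ideal J(g) in C{x,y} is {x*y^2 + 16*x*y/3 + 4*y^2/3, -64*x*y/3 + y^3 - 16*y^2/3, x^2 + 7*x*y/12 + y^2/12}; counting standard monomials gives mu = 5. Corank 2; j^3 = (3*x + y)*(4*x + y)^2 has shape L^2 M (L != M), so D-series; mu = 5 gives D_5. Both have type D_5, hence right-equivalent.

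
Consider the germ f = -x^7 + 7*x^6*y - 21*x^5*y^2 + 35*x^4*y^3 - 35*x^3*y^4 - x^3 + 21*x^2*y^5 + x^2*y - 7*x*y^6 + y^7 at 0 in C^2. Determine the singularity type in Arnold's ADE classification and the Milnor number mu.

Type D8, Milnor number mu = 8.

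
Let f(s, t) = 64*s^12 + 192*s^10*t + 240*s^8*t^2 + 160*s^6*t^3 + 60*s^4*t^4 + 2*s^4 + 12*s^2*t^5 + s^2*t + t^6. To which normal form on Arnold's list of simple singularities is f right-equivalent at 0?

D_7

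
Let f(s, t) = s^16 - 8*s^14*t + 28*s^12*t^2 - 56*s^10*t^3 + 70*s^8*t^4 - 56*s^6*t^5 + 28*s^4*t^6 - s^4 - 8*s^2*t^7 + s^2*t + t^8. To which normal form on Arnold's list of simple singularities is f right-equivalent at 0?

The Hessian of f at 0 is [[0, 0], [0, 0]] with rank 0, so corank 2. A Groebner basis of the Jacobian ideal J(f) in C{s,t} is {s^2/8 + t^7, s^3, s*t}; counting standard monomials gives mu = 9. Corank 2; j^3 = s^2*t has shape L^2 M (L != M), so D-series; mu = 9 gives D_9.

D9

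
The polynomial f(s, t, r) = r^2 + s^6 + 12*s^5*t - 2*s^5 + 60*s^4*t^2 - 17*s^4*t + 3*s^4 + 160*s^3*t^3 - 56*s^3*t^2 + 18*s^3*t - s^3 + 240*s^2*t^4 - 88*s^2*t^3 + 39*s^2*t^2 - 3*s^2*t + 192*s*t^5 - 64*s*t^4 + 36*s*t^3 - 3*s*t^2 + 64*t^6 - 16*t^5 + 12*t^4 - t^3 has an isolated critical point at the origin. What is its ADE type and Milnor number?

The Hessian of f at 0 has rank 1. Corank 2; j^3 = -(s + t)^3 is a perfect cube, so E-series; the 5-jet and mu = 8 give E_8.

Type E8, Milnor number mu = 8.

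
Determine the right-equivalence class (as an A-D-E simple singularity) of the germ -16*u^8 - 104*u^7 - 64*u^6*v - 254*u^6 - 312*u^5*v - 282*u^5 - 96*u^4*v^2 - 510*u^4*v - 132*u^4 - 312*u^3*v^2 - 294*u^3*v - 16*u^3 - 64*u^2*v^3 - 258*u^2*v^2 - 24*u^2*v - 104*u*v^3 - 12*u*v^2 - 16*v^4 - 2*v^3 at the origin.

The Hessian of f at 0 is [[0, 0], [0, 0]] with rank 0, so corank 2. A Groebner basis of the Jacobian ideal J(f) in C{u,v} is {768*u^2/35 + 768*u*v/35 + v^4 + 8*v^3/35 + 192*v^2/35, u^3 + 12*u^2/35 + 12*u*v/35 + 9*v^3/70 + 3*v^2/35, u^2*v - 8*u^2/35 - 8*u*v/35 - 53*v^3/210 - 2*v^2/35, u*v^2 + v^3/2}; counting standard monomials gives mu = 7. Corank 2; j^3 = -2*(2*u + v)^3 is a perfect cube, so E-series; the 4-jet and mu = 7 give E_7.

E_{7}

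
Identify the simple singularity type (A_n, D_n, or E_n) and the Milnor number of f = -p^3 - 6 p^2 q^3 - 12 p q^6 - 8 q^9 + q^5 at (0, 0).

The Hessian of f at 0 has rank 0. Corank 2; j^3 = -p^3 is a perfect cube, so E-series; the 5-jet and mu = 8 give E_8.

Type E_{8}, Milnor number mu = 8.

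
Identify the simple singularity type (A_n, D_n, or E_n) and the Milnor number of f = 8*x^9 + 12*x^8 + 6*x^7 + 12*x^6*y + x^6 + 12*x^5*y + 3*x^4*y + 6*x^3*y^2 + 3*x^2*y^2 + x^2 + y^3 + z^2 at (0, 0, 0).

Type A_2, Milnor number mu = 2.

The Hessian of f at 0 is [[2, 0, 0], [0, 0, 0], [0, 0, 2]] with rank 2, so corank 1. A Groebner basis of the Jacobian ideal J(f) in C{x,y,z} is {y^2, x, z}; counting standard monomials gives mu = 2. Corank 1: A-series; mu = 2 gives A_2.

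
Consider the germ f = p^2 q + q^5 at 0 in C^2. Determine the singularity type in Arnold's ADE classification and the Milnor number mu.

Type D6, Milnor number mu = 6.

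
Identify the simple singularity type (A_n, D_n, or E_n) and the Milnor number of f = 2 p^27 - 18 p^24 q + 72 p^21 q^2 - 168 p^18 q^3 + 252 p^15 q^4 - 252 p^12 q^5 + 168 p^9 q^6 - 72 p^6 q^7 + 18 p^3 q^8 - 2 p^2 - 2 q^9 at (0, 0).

Type A_{8}, Milnor number mu = 8.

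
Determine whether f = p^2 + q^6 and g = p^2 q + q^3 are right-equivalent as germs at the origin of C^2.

No.

The Hessian of f at 0 is [[2, 0], [0, 0]] with rank 1, so corank 1. A Groebner basis of the Jacobian ideal J(f) in C{p,q} is {q^5, p}; counting standard monomials gives mu = 5. Corank 1: A-series; mu = 5 gives A_5. The Hessian of g at 0 is [[0, 0], [0, 0]] with rank 0, so corank 2. A Groebner basis of the Jacobian ideal J(g) in C{p,q} is {q^3, p^2 + 3*q^2, p*q}; counting standard monomials gives mu = 4. Corank 2; j^3 = q*(p^2 + q^2) splits into three distinct lines over C (the quadratic factor has nonzero discriminant), so D_4. f is A_5 but g is D_4, hence not right-equivalent.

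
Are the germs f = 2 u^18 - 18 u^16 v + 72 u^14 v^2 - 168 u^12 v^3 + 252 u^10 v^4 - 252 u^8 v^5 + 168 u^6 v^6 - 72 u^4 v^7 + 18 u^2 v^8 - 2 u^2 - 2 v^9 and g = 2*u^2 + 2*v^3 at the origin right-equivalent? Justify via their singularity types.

The Hessian of f at 0 has rank 1. Corank 1: A-series; mu = 8 gives A_8. The Hessian of g at 0 has rank 1. Corank 1: A-series; mu = 2 gives A_2. f is A_8 but g is A_2, hence not right-equivalent.

No.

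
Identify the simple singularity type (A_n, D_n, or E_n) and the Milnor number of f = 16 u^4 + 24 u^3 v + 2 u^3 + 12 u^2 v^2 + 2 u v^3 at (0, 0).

Type E7, Milnor number mu = 7.

The Hessian of f at 0 is [[0, 0], [0, 0]] with rank 0, so corank 2. A Groebner basis of the Jacobian ideal J(f) in C{u,v} is {3*u^2/4 + v^4 + v^3/4, u^3, u^2*v - u^2/4 - v^3/12, u^2 + u*v^2 + v^3/3}; counting standard monomials gives mu = 7. Corank 2; j^3 = 2*u^3 is a perfect cube, so E-series; the 4-jet and mu = 7 give E_7.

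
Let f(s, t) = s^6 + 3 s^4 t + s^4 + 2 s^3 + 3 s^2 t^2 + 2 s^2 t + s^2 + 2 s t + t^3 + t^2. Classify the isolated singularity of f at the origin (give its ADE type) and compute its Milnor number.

The Hessian of f at 0 has rank 1. Corank 1: A-series; mu = 2 gives A_2.

Type A_2, Milnor number mu = 2.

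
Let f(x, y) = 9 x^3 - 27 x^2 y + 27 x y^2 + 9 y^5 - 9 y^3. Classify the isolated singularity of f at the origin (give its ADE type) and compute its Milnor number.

Type E_{8}, Milnor number mu = 8.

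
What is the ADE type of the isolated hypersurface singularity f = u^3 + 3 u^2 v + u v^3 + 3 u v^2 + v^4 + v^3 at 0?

E_{7}

The Hessian of f at 0 has rank 0. Corank 2; j^3 = (u + v)^3 is a perfect cube, so E-series; the 4-jet and mu = 7 give E_7.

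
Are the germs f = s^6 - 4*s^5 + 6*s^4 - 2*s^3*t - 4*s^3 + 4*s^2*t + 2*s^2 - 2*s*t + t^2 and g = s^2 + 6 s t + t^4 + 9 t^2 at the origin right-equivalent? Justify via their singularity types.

No.

The Hessian of f at 0 has rank 2. Corank 0: nondegenerate Morse point, so A_1. The Hessian of g at 0 has rank 1. Corank 1: A-series; mu = 3 gives A_3. f is A_1 but g is A_3, hence not right-equivalent.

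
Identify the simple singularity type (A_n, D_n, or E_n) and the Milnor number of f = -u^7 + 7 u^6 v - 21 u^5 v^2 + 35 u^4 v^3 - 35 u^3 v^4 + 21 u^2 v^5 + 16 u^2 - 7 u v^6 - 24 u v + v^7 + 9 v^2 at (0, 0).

The Hessian of f at 0 is [[32, -24], [-24, 18]] with rank 1, so corank 1. A Groebner basis of the Jacobian ideal J(f) in C{u,v} is {v^6, u - 3*v/4}; counting standard monomials gives mu = 6. Corank 1: A-series; mu = 6 gives A_6.

Type A6, Milnor number mu = 6.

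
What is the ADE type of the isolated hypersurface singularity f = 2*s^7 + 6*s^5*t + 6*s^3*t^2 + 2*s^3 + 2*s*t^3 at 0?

The Hessian of f at 0 has rank 0. Corank 2; j^3 = 2*s^3 is a perfect cube, so E-series; the 4-jet and mu = 7 give E_7.

E_7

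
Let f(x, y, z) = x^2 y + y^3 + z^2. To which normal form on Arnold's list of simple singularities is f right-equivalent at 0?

D4

The Hessian of f at 0 has rank 1. Corank 2; j^3 = y*(x^2 + y^2) splits into three distinct lines over C (the quadratic factor has nonzero discriminant), so D_4.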